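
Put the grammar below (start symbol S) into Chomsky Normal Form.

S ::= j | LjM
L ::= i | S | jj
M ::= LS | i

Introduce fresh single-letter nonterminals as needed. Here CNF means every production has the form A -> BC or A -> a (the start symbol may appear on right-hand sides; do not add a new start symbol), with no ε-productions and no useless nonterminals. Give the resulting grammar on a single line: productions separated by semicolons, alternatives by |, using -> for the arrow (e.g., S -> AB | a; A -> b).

No ε-productions.
After unit-elimination: S -> j | LjM; L -> i | j | jj | LjM; M -> i | LS.
TERM: introduce A -> j and substitute in every rule of length ≥2.
BIN: L -> LAM becomes L -> LB, B -> AM; S -> LAM becomes S -> LC, C -> AM.

S -> j | LC; A -> j; B -> AM; C -> AM; L -> i | j | AA | LB; M -> i | LS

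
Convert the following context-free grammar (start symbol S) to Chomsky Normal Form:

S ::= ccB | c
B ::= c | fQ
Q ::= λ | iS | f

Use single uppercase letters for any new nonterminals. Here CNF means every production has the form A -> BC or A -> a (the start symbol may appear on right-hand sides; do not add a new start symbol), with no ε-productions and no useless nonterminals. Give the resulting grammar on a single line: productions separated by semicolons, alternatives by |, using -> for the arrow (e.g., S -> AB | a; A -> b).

Nullable: {Q}; after ε-elimination: S -> c | ccB; B -> c | f | fQ; Q -> f | iS.
No unit productions to eliminate.
TERM: introduce D -> c, A -> f, C -> i and substitute in every rule of length ≥2.
BIN: S -> DDB becomes S -> DE, E -> DB.

S -> c | DE; A -> f; B -> c | f | AQ; C -> i; D -> c; E -> DB; Q -> f | CS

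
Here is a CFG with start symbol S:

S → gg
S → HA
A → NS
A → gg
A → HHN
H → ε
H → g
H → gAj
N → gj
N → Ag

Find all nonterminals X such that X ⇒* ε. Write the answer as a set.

Directly nullable (have an ε-rule): {H}.
Not nullable: A, N, S — each has a terminal in every rule's right-hand side or depends on a non-nullable symbol.

{H}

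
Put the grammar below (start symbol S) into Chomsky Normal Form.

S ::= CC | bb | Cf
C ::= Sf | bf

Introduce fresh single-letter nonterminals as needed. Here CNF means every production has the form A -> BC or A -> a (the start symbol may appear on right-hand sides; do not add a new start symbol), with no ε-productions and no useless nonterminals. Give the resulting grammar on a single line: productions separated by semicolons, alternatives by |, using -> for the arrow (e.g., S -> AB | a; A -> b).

S -> BB | CA | CC; A -> f; B -> b; C -> BA | SA

No ε-productions.
No unit productions to eliminate.
TERM: introduce B -> b, A -> f and substitute in every rule of length ≥2.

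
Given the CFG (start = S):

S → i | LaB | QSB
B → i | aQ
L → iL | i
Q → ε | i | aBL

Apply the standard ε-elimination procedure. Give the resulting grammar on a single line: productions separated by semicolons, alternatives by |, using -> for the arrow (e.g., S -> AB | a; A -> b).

Nullable set: {Q}.
S -> QSB: Q nullable, giving QSB | SB.
B -> aQ: Q nullable, giving a | aQ.
Drop Q -> ε.
Unchanged (no nullable symbols): S -> LaB; S -> i; B -> i; L -> i; L -> iL; Q -> aBL; Q -> i.

S -> i | SB | LaB | QSB; B -> a | i | aQ; L -> i | iL; Q -> i | aBL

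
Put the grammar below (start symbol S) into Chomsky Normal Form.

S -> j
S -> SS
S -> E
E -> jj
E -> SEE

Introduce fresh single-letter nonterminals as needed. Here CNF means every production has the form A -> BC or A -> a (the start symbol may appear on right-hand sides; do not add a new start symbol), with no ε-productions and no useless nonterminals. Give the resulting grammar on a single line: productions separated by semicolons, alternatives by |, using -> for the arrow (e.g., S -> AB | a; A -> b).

S -> j | AA | SC | SS; A -> j; B -> EE; C -> EE; E -> AA | SB

No ε-productions.
After unit-elimination: S -> j | SS | jj | SEE; E -> jj | SEE.
TERM: introduce A -> j and substitute in every rule of length ≥2.
BIN: E -> SEE becomes E -> SB, B -> EE; S -> SEE becomes S -> SC, C -> EE.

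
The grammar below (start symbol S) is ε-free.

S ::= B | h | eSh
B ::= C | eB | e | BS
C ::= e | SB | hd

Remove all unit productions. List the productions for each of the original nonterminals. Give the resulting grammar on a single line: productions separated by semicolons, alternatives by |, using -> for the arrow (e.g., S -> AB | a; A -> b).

S -> e | h | BS | SB | eB | hd | eSh; B -> e | BS | SB | eB | hd; C -> e | SB | hd

Unit productions: B->C, S->B.
Unit pairs (A ⇒* B via units): (B,C), (S,B), (S,C).
S: inherits non-unit rules of {B, C, S} → BS | SB | e | eB | eSh | h | hd.
B: inherits non-unit rules of {B, C} → BS | SB | e | eB | hd.
C: inherits non-unit rules of {C} → SB | e | hd.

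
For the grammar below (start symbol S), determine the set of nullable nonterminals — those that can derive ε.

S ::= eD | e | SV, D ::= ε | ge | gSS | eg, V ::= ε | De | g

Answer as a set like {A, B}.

{D, V}

Directly nullable (have an ε-rule): {D, V}.
Not nullable: S — each has a terminal in every rule's right-hand side or depends on a non-nullable symbol.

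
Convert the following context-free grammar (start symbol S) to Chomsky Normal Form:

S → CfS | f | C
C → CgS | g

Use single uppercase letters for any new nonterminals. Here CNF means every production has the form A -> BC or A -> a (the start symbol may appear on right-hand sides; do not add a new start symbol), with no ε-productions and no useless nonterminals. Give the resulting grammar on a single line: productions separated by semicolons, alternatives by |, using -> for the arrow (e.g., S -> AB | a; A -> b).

No ε-productions.
After unit-elimination: S -> f | g | CfS | CgS; C -> g | CgS.
TERM: introduce B -> f, A -> g and substitute in every rule of length ≥2.
BIN: C -> CAS becomes C -> CD, D -> AS; S -> CAS becomes S -> CE, E -> AS; S -> CBS becomes S -> CF, F -> BS.

S -> f | g | CE | CF; A -> g; B -> f; C -> g | CD; D -> AS; E -> AS; F -> BS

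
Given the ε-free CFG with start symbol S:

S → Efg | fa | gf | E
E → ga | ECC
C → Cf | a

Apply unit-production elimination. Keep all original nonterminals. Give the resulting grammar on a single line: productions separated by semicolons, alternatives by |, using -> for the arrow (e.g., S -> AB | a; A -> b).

Unit productions: S->E.
Unit pairs (A ⇒* B via units): (S,E).
S: inherits non-unit rules of {E, S} → ECC | Efg | fa | ga | gf.
C: inherits non-unit rules of {C} → Cf | a.
E: inherits non-unit rules of {E} → ECC | ga.

S -> fa | ga | gf | ECC | Efg; C -> a | Cf; E -> ga | ECC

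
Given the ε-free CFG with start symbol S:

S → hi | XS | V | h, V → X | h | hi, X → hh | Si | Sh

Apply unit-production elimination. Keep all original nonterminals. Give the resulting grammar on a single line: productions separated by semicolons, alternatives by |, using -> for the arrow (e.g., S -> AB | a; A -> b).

Unit productions: S->V, V->X.
Unit pairs (A ⇒* B via units): (S,V), (S,X), (V,X).
S: inherits non-unit rules of {S, V, X} → Sh | Si | XS | h | hh | hi.
V: inherits non-unit rules of {V, X} → Sh | Si | h | hh | hi.
X: inherits non-unit rules of {X} → Sh | Si | hh.

S -> h | Sh | Si | XS | hh | hi; V -> h | Sh | Si | hh | hi; X -> Sh | Si | hh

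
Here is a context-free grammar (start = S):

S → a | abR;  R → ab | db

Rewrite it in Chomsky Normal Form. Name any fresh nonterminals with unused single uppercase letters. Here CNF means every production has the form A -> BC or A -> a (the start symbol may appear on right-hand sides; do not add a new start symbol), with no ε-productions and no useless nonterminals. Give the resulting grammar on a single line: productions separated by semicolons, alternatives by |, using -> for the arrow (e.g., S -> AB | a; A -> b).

No ε-productions.
No unit productions to eliminate.
TERM: introduce A -> a, B -> b, C -> d and substitute in every rule of length ≥2.
BIN: S -> ABR becomes S -> AD, D -> BR.

S -> a | AD; A -> a; B -> b; C -> d; D -> BR; R -> AB | CB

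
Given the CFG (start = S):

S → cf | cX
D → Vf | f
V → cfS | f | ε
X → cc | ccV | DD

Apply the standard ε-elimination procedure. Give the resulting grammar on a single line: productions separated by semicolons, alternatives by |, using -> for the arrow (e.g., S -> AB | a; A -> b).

S -> cX | cf; D -> f | Vf; V -> f | cfS; X -> DD | cc | ccV

Nullable set: {V}.
D -> Vf: V nullable, giving Vf | f.
Drop V -> ε.
X -> ccV: V nullable, giving cc | ccV.
Unchanged (no nullable symbols): S -> cX; S -> cf; D -> f; V -> cfS; V -> f; X -> DD; X -> cc.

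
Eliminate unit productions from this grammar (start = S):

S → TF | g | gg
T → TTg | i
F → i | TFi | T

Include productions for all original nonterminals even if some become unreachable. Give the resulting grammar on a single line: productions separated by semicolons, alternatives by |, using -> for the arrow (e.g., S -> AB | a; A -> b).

Unit productions: F->T.
Unit pairs (A ⇒* B via units): (F,T).
S: inherits non-unit rules of {S} → TF | g | gg.
F: inherits non-unit rules of {F, T} → TFi | TTg | i.
T: inherits non-unit rules of {T} → TTg | i.

S -> g | TF | gg; F -> i | TFi | TTg; T -> i | TTg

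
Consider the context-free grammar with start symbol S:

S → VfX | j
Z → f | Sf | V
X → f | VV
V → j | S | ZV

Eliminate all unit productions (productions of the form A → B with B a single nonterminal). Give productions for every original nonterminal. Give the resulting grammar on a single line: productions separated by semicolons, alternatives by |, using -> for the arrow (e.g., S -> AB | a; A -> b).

S -> j | VfX; V -> j | ZV | VfX; X -> f | VV; Z -> f | j | Sf | ZV | VfX

Unit productions: V->S, Z->V.
Unit pairs (A ⇒* B via units): (V,S), (Z,S), (Z,V).
S: inherits non-unit rules of {S} → VfX | j.
V: inherits non-unit rules of {S, V} → VfX | ZV | j.
X: inherits non-unit rules of {X} → VV | f.
Z: inherits non-unit rules of {S, V, Z} → Sf | VfX | ZV | f | j.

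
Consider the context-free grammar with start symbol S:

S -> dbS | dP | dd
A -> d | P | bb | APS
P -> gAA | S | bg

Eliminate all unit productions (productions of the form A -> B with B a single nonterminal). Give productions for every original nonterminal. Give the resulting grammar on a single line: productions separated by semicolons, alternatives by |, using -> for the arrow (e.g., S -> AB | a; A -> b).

Unit productions: A->P, P->S.
Unit pairs (A ⇒* B via units): (A,P), (A,S), (P,S).
S: inherits non-unit rules of {S} → dP | dbS | dd.
A: inherits non-unit rules of {A, P, S} → APS | bb | bg | d | dP | dbS | dd | gAA.
P: inherits non-unit rules of {P, S} → bg | dP | dbS | dd | gAA.

S -> dP | dd | dbS; A -> d | bb | bg | dP | dd | APS | dbS | gAA; P -> bg | dP | dd | dbS | gAA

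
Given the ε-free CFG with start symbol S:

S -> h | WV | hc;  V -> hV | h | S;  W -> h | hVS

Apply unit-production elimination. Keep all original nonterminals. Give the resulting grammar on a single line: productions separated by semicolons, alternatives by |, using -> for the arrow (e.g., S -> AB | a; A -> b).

S -> h | WV | hc; V -> h | WV | hV | hc; W -> h | hVS

Unit productions: V->S.
Unit pairs (A ⇒* B via units): (V,S).
S: inherits non-unit rules of {S} → WV | h | hc.
V: inherits non-unit rules of {S, V} → WV | h | hV | hc.
W: inherits non-unit rules of {W} → h | hVS.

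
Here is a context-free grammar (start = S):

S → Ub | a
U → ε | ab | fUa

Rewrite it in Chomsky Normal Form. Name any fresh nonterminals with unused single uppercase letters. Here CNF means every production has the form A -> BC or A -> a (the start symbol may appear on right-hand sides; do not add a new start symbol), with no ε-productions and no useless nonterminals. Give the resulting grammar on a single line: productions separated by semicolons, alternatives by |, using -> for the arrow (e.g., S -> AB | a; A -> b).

S -> a | b | UA; A -> b; B -> a; C -> f; D -> UB; U -> BA | CB | CD

Nullable: {U}; after ε-elimination: S -> a | b | Ub; U -> ab | fa | fUa.
No unit productions to eliminate.
TERM: introduce B -> a, A -> b, C -> f and substitute in every rule of length ≥2.
BIN: U -> CUB becomes U -> CD, D -> UB.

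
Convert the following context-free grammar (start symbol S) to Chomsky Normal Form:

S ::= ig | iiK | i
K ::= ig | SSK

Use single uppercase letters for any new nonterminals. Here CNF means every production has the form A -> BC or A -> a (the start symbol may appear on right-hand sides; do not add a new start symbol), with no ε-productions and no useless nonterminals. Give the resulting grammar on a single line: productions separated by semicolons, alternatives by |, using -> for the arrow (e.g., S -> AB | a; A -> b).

No ε-productions.
No unit productions to eliminate.
TERM: introduce B -> g, A -> i and substitute in every rule of length ≥2.
BIN: K -> SSK becomes K -> SC, C -> SK; S -> AAK becomes S -> AD, D -> AK.

S -> i | AB | AD; A -> i; B -> g; C -> SK; D -> AK; K -> AB | SC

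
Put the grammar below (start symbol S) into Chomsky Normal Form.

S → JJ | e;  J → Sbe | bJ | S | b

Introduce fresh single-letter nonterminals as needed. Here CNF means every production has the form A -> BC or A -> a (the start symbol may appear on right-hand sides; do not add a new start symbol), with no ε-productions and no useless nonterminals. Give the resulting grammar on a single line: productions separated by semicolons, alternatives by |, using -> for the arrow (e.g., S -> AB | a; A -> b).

S -> e | JJ; A -> b; B -> e; C -> AB; J -> b | e | AJ | JJ | SC

No ε-productions.
After unit-elimination: S -> e | JJ; J -> b | e | JJ | bJ | Sbe.
TERM: introduce A -> b, B -> e and substitute in every rule of length ≥2.
BIN: J -> SAB becomes J -> SC, C -> AB.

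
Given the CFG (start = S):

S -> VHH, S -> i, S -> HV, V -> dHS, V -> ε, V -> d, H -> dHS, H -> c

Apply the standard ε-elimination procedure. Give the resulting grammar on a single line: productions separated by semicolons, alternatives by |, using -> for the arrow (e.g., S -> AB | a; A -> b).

Nullable set: {V}.
S -> HV: V nullable, giving H | HV.
S -> VHH: V nullable, giving HH | VHH.
Drop V -> ε.
Unchanged (no nullable symbols): S -> i; H -> c; H -> dHS; V -> d; V -> dHS.

S -> H | i | HH | HV | VHH; H -> c | dHS; V -> d | dHS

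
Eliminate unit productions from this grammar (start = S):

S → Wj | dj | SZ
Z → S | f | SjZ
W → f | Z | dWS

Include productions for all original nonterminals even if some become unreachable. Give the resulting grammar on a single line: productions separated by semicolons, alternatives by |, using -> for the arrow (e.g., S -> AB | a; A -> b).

S -> SZ | Wj | dj; W -> f | SZ | Wj | dj | SjZ | dWS; Z -> f | SZ | Wj | dj | SjZ

Unit productions: W->Z, Z->S.
Unit pairs (A ⇒* B via units): (W,S), (W,Z), (Z,S).
S: inherits non-unit rules of {S} → SZ | Wj | dj.
W: inherits non-unit rules of {S, W, Z} → SZ | SjZ | Wj | dWS | dj | f.
Z: inherits non-unit rules of {S, Z} → SZ | SjZ | Wj | dj | f.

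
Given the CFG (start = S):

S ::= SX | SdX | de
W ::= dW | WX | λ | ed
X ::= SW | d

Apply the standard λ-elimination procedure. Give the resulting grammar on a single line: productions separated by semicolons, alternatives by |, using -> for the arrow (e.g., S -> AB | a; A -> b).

S -> SX | de | SdX; W -> X | d | WX | dW | ed; X -> S | d | SW

Nullable set: {W}.
Drop W -> λ.
W -> WX: W nullable, giving WX | X.
W -> dW: W nullable, giving d | dW.
X -> SW: W nullable, giving S | SW.
Unchanged (no nullable symbols): S -> SX; S -> SdX; S -> de; W -> ed; X -> d.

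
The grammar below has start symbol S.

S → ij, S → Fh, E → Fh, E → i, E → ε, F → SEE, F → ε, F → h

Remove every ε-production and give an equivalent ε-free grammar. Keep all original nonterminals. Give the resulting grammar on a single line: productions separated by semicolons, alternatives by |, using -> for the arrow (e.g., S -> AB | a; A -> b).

Nullable set: {E, F}.
S -> Fh: F nullable, giving Fh | h.
Drop E -> ε.
E -> Fh: F nullable, giving Fh | h.
Drop F -> ε.
F -> SEE: E, E nullable, giving S | SE | SEE.
Unchanged (no nullable symbols): S -> ij; E -> i; F -> h.

S -> h | Fh | ij; E -> h | i | Fh; F -> S | h | SE | SEE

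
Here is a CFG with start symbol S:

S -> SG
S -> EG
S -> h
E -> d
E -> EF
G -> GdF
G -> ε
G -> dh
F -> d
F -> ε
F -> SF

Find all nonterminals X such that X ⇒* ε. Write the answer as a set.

Directly nullable (have an ε-rule): {F, G}.
Not nullable: E, S — each has a terminal in every rule's right-hand side or depends on a non-nullable symbol.

{F, G}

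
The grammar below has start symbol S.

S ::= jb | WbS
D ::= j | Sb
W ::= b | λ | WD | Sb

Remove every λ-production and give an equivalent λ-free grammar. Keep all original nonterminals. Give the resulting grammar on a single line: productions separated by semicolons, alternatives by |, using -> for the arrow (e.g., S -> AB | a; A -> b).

S -> bS | jb | WbS; D -> j | Sb; W -> D | b | Sb | WD

Nullable set: {W}.
S -> WbS: W nullable, giving WbS | bS.
Drop W -> λ.
W -> WD: W nullable, giving D | WD.
Unchanged (no nullable symbols): S -> jb; D -> Sb; D -> j; W -> Sb; W -> b.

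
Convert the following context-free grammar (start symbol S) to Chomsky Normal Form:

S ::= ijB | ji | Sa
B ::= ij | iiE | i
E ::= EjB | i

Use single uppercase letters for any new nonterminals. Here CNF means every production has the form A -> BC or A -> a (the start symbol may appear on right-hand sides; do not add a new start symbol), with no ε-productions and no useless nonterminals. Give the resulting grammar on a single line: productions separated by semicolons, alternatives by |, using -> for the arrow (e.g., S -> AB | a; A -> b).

S -> AH | CA | SD; A -> i; B -> i | AC | AF; C -> j; D -> a; E -> i | EG; F -> AE; G -> CB; H -> CB

No ε-productions.
No unit productions to eliminate.
TERM: introduce D -> a, A -> i, C -> j and substitute in every rule of length ≥2.
BIN: B -> AAE becomes B -> AF, F -> AE; E -> ECB becomes E -> EG, G -> CB; S -> ACB becomes S -> AH, H -> CB.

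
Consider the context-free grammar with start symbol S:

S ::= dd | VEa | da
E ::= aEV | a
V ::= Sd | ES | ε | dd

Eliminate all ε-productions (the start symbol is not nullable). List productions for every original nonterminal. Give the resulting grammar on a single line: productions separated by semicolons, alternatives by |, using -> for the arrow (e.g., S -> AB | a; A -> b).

S -> Ea | da | dd | VEa; E -> a | aE | aEV; V -> ES | Sd | dd

Nullable set: {V}.
S -> VEa: V nullable, giving Ea | VEa.
E -> aEV: V nullable, giving aE | aEV.
Drop V -> ε.
Unchanged (no nullable symbols): S -> da; S -> dd; E -> a; V -> ES; V -> Sd; V -> dd.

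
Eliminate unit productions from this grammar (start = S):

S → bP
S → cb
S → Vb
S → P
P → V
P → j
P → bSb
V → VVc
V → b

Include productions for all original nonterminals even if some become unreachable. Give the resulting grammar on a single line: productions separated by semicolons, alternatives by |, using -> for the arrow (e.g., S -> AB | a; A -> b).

Unit productions: P->V, S->P.
Unit pairs (A ⇒* B via units): (P,V), (S,P), (S,V).
S: inherits non-unit rules of {P, S, V} → VVc | Vb | b | bP | bSb | cb | j.
P: inherits non-unit rules of {P, V} → VVc | b | bSb | j.
V: inherits non-unit rules of {V} → VVc | b.

S -> b | j | Vb | bP | cb | VVc | bSb; P -> b | j | VVc | bSb; V -> b | VVc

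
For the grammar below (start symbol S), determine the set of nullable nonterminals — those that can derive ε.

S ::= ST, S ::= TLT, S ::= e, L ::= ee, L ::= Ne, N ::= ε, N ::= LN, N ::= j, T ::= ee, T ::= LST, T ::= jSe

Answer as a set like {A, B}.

{N}

Directly nullable (have an ε-rule): {N}.
Not nullable: L, S, T — each has a terminal in every rule's right-hand side or depends on a non-nullable symbol.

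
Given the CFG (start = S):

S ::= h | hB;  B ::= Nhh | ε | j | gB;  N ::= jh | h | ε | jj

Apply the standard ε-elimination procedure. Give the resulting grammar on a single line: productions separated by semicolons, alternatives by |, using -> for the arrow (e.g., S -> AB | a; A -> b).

Nullable set: {B, N}.
S -> hB: B nullable, giving h | hB.
Drop B -> ε.
B -> Nhh: N nullable, giving Nhh | hh.
B -> gB: B nullable, giving g | gB.
Drop N -> ε.
Unchanged (no nullable symbols): S -> h; B -> j; N -> h; N -> jh; N -> jj.

S -> h | hB; B -> g | j | gB | hh | Nhh; N -> h | jh | jj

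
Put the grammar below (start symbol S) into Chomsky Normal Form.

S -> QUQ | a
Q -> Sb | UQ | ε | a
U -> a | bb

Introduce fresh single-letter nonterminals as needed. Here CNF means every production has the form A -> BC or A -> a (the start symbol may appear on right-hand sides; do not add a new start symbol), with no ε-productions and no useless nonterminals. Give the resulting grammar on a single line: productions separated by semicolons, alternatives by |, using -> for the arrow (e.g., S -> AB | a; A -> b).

S -> a | AA | QB | QU | UQ; A -> b; B -> UQ; Q -> a | AA | SA | UQ; U -> a | AA

Nullable: {Q}; after ε-elimination: S -> U | a | QU | UQ | QUQ; Q -> U | a | Sb | UQ; U -> a | bb.
After unit-elimination: S -> a | QU | UQ | bb | QUQ; Q -> a | Sb | UQ | bb; U -> a | bb.
TERM: introduce A -> b and substitute in every rule of length ≥2.
BIN: S -> QUQ becomes S -> QB, B -> UQ.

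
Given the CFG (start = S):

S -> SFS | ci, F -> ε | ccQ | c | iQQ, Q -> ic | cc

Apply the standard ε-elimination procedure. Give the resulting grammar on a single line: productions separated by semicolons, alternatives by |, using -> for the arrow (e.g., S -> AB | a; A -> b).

Nullable set: {F}.
S -> SFS: F nullable, giving SFS | SS.
Drop F -> ε.
Unchanged (no nullable symbols): S -> ci; F -> c; F -> ccQ; F -> iQQ; Q -> cc; Q -> ic.

S -> SS | ci | SFS; F -> c | ccQ | iQQ; Q -> cc | ic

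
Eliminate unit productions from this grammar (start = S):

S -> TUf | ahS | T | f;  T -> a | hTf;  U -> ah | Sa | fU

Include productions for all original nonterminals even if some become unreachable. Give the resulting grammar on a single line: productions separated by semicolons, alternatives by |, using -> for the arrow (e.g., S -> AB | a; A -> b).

S -> a | f | TUf | ahS | hTf; T -> a | hTf; U -> Sa | ah | fU

Unit productions: S->T.
Unit pairs (A ⇒* B via units): (S,T).
S: inherits non-unit rules of {S, T} → TUf | a | ahS | f | hTf.
T: inherits non-unit rules of {T} → a | hTf.
U: inherits non-unit rules of {U} → Sa | ah | fU.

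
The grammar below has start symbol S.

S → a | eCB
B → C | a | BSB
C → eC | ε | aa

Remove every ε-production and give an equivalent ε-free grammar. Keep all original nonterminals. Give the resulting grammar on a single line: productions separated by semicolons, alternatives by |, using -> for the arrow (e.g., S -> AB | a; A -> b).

S -> a | e | eB | eC | eCB; B -> C | S | a | BS | SB | BSB; C -> e | aa | eC

Nullable set: {B, C}.
S -> eCB: C, B nullable, giving e | eB | eC | eCB.
B -> BSB: B, B nullable, giving BS | BSB | S | SB.
B -> C: C nullable, giving C.
Drop C -> ε.
C -> eC: C nullable, giving e | eC.
Unchanged (no nullable symbols): S -> a; B -> a; C -> aa.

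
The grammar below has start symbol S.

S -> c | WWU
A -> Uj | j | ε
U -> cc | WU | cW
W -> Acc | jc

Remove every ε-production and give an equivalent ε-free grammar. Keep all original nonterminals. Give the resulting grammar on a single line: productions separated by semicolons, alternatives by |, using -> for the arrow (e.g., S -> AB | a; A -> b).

Nullable set: {A}.
Drop A -> ε.
W -> Acc: A nullable, giving Acc | cc.
Unchanged (no nullable symbols): S -> WWU; S -> c; A -> Uj; A -> j; U -> WU; U -> cW; U -> cc; W -> jc.

S -> c | WWU; A -> j | Uj; U -> WU | cW | cc; W -> cc | jc | Acc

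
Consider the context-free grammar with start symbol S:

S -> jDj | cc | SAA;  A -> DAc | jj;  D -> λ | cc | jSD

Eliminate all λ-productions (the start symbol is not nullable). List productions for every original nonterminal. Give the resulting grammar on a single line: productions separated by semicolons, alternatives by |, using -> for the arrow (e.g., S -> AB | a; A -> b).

S -> cc | jj | SAA | jDj; A -> Ac | jj | DAc; D -> cc | jS | jSD

Nullable set: {D}.
S -> jDj: D nullable, giving jDj | jj.
A -> DAc: D nullable, giving Ac | DAc.
Drop D -> λ.
D -> jSD: D nullable, giving jS | jSD.
Unchanged (no nullable symbols): S -> SAA; S -> cc; A -> jj; D -> cc.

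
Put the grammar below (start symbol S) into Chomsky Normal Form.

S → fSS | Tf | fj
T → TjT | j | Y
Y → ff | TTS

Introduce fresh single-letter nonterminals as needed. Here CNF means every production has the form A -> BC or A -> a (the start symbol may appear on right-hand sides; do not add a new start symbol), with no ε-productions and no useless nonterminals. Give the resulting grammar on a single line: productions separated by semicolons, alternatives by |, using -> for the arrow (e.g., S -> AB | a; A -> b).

S -> AB | AC | TA; A -> f; B -> j; C -> SS; D -> BT; E -> TS; T -> j | AA | TD | TE

No ε-productions.
After unit-elimination: S -> Tf | fj | fSS; T -> j | ff | TTS | TjT; Y -> ff | TTS.
TERM: introduce A -> f, B -> j and substitute in every rule of length ≥2.
BIN: S -> ASS becomes S -> AC, C -> SS; T -> TBT becomes T -> TD, D -> BT; T -> TTS becomes T -> TE, E -> TS; Y -> TTS becomes Y -> TF, F -> TS.
Drop unreachable/unproductive: Y.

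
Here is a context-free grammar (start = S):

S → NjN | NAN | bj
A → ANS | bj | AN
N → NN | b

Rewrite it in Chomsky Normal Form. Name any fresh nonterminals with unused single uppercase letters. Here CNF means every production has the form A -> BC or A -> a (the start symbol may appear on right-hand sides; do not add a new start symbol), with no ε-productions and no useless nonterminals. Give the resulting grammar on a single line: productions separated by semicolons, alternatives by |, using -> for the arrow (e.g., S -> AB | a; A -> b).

No ε-productions.
No unit productions to eliminate.
TERM: introduce B -> b, C -> j and substitute in every rule of length ≥2.
BIN: A -> ANS becomes A -> AD, D -> NS; S -> NAN becomes S -> NE, E -> AN; S -> NCN becomes S -> NF, F -> CN.

S -> BC | NE | NF; A -> AD | AN | BC; B -> b; C -> j; D -> NS; E -> AN; F -> CN; N -> b | NN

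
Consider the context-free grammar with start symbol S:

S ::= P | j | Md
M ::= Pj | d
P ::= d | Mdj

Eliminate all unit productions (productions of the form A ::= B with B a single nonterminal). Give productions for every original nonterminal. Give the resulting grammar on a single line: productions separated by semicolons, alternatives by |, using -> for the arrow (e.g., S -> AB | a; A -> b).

S -> d | j | Md | Mdj; M -> d | Pj; P -> d | Mdj

Unit productions: S->P.
Unit pairs (A ⇒* B via units): (S,P).
S: inherits non-unit rules of {P, S} → Md | Mdj | d | j.
M: inherits non-unit rules of {M} → Pj | d.
P: inherits non-unit rules of {P} → Mdj | d.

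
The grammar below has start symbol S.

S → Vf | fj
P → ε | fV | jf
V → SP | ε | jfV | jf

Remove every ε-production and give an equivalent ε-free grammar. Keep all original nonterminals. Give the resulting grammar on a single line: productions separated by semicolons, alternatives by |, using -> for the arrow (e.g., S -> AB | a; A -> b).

S -> f | Vf | fj; P -> f | fV | jf; V -> S | SP | jf | jfV

Nullable set: {P, V}.
S -> Vf: V nullable, giving Vf | f.
Drop P -> ε.
P -> fV: V nullable, giving f | fV.
Drop V -> ε.
V -> SP: P nullable, giving S | SP.
V -> jfV: V nullable, giving jf | jfV.
Unchanged (no nullable symbols): S -> fj; P -> jf; V -> jf.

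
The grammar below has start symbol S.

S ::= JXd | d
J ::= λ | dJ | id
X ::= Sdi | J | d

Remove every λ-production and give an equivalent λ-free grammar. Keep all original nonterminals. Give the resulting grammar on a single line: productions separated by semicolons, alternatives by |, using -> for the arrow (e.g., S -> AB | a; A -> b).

Nullable set: {J, X}.
S -> JXd: J, X nullable, giving JXd | Jd | Xd | d.
Drop J -> λ.
J -> dJ: J nullable, giving d | dJ.
X -> J: J nullable, giving J.
Unchanged (no nullable symbols): S -> d; J -> id; X -> Sdi; X -> d.

S -> d | Jd | Xd | JXd; J -> d | dJ | id; X -> J | d | Sdi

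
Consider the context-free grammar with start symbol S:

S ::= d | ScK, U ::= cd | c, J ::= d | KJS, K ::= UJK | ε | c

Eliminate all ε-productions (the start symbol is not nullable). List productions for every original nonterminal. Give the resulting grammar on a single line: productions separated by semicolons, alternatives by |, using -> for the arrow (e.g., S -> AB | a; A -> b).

S -> d | Sc | ScK; J -> d | JS | KJS; K -> c | UJ | UJK; U -> c | cd

Nullable set: {K}.
S -> ScK: K nullable, giving Sc | ScK.
J -> KJS: K nullable, giving JS | KJS.
Drop K -> ε.
K -> UJK: K nullable, giving UJ | UJK.
Unchanged (no nullable symbols): S -> d; J -> d; K -> c; U -> c; U -> cd.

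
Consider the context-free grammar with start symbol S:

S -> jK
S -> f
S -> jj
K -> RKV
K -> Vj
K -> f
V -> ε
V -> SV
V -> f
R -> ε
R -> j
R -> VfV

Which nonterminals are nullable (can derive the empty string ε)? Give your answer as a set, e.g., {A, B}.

{R, V}

Directly nullable (have an ε-rule): {R, V}.
Not nullable: K, S — each has a terminal in every rule's right-hand side or depends on a non-nullable symbol.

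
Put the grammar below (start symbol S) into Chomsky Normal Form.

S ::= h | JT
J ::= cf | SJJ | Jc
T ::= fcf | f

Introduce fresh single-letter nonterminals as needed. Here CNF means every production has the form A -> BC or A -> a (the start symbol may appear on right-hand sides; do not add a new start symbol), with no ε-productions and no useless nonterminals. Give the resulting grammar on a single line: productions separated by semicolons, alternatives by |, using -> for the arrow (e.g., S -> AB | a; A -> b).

S -> h | JT; A -> c; B -> f; C -> JJ; D -> AB; J -> AB | JA | SC; T -> f | BD

No ε-productions.
No unit productions to eliminate.
TERM: introduce A -> c, B -> f and substitute in every rule of length ≥2.
BIN: J -> SJJ becomes J -> SC, C -> JJ; T -> BAB becomes T -> BD, D -> AB.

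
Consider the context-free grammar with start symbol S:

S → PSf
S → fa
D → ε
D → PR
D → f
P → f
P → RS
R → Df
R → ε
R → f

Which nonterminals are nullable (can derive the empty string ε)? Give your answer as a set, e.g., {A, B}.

Directly nullable (have an ε-rule): {D, R}.
Not nullable: P, S — each has a terminal in every rule's right-hand side or depends on a non-nullable symbol.

{D, R}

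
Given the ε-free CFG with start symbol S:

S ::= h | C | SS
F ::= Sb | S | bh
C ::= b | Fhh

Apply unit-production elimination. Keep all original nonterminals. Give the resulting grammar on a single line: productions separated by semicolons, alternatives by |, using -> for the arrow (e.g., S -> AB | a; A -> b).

S -> b | h | SS | Fhh; C -> b | Fhh; F -> b | h | SS | Sb | bh | Fhh

Unit productions: F->S, S->C.
Unit pairs (A ⇒* B via units): (F,C), (F,S), (S,C).
S: inherits non-unit rules of {C, S} → Fhh | SS | b | h.
C: inherits non-unit rules of {C} → Fhh | b.
F: inherits non-unit rules of {C, F, S} → Fhh | SS | Sb | b | bh | h.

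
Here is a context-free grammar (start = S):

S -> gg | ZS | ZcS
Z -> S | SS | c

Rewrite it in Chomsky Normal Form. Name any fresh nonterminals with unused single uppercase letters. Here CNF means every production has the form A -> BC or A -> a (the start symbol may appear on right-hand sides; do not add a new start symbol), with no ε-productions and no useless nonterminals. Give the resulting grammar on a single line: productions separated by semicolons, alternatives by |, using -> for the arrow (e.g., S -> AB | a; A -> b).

S -> BB | ZC | ZS; A -> c; B -> g; C -> AS; D -> AS; Z -> c | BB | SS | ZD | ZS

No ε-productions.
After unit-elimination: S -> ZS | gg | ZcS; Z -> c | SS | ZS | gg | ZcS.
TERM: introduce A -> c, B -> g and substitute in every rule of length ≥2.
BIN: S -> ZAS becomes S -> ZC, C -> AS; Z -> ZAS becomes Z -> ZD, D -> AS.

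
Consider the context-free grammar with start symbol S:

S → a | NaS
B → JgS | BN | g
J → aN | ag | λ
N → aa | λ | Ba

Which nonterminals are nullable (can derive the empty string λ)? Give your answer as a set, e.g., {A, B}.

Directly nullable (have an ε-rule): {J, N}.
Not nullable: B, S — each has a terminal in every rule's right-hand side or depends on a non-nullable symbol.

{J, N}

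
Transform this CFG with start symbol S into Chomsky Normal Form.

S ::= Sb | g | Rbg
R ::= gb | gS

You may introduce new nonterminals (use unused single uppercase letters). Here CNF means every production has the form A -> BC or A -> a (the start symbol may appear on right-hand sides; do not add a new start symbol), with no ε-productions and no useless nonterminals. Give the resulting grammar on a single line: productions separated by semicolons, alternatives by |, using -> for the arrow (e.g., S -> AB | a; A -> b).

S -> g | RC | SB; A -> g; B -> b; C -> BA; R -> AB | AS

No ε-productions.
No unit productions to eliminate.
TERM: introduce B -> b, A -> g and substitute in every rule of length ≥2.
BIN: S -> RBA becomes S -> RC, C -> BA.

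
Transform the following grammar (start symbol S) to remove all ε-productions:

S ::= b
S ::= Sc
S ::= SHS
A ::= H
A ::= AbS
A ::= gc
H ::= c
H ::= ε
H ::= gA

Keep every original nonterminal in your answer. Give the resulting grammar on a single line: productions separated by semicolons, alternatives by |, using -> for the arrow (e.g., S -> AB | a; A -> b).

Nullable set: {A, H}.
S -> SHS: H nullable, giving SHS | SS.
A -> AbS: A nullable, giving AbS | bS.
A -> H: H nullable, giving H.
Drop H -> ε.
H -> gA: A nullable, giving g | gA.
Unchanged (no nullable symbols): S -> Sc; S -> b; A -> gc; H -> c.

S -> b | SS | Sc | SHS; A -> H | bS | gc | AbS; H -> c | g | gA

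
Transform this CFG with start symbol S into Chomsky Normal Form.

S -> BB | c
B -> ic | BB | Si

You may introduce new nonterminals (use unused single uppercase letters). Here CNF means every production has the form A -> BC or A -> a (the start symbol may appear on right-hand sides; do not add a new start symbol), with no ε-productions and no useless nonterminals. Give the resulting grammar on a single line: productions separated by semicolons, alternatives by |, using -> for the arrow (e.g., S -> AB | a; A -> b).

S -> c | BB; A -> i; B -> AC | BB | SA; C -> c

No ε-productions.
No unit productions to eliminate.
TERM: introduce C -> c, A -> i and substitute in every rule of length ≥2.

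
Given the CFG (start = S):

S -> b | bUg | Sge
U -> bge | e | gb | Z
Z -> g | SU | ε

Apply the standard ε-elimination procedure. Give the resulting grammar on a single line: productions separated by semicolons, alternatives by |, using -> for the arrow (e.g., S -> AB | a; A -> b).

Nullable set: {U, Z}.
S -> bUg: U nullable, giving bUg | bg.
U -> Z: Z nullable, giving Z.
Drop Z -> ε.
Z -> SU: U nullable, giving S | SU.
Unchanged (no nullable symbols): S -> Sge; S -> b; U -> bge; U -> e; U -> gb; Z -> g.

S -> b | bg | Sge | bUg; U -> Z | e | gb | bge; Z -> S | g | SU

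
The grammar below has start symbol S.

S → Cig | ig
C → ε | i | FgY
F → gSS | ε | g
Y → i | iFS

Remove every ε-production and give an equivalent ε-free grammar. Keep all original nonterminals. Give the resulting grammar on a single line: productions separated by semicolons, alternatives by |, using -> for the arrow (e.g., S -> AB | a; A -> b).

Nullable set: {C, F}.
S -> Cig: C nullable, giving Cig | ig.
Drop C -> ε.
C -> FgY: F nullable, giving FgY | gY.
Drop F -> ε.
Y -> iFS: F nullable, giving iFS | iS.
Unchanged (no nullable symbols): S -> ig; C -> i; F -> g; F -> gSS; Y -> i.

S -> ig | Cig; C -> i | gY | FgY; F -> g | gSS; Y -> i | iS | iFS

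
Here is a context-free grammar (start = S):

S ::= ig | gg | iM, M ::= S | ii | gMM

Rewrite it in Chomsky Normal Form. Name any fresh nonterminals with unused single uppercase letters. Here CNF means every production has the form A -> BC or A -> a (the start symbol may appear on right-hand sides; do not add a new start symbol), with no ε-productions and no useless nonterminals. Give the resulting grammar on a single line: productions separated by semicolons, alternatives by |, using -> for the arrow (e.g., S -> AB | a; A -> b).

No ε-productions.
After unit-elimination: S -> gg | iM | ig; M -> gg | iM | ig | ii | gMM.
TERM: introduce A -> g, B -> i and substitute in every rule of length ≥2.
BIN: M -> AMM becomes M -> AC, C -> MM.

S -> AA | BA | BM; A -> g; B -> i; C -> MM; M -> AA | AC | BA | BB | BM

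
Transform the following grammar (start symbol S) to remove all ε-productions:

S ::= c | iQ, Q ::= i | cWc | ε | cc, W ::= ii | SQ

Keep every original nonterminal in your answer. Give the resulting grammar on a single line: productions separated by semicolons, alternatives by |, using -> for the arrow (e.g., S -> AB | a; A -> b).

S -> c | i | iQ; Q -> i | cc | cWc; W -> S | SQ | ii

Nullable set: {Q}.
S -> iQ: Q nullable, giving i | iQ.
Drop Q -> ε.
W -> SQ: Q nullable, giving S | SQ.
Unchanged (no nullable symbols): S -> c; Q -> cWc; Q -> cc; Q -> i; W -> ii.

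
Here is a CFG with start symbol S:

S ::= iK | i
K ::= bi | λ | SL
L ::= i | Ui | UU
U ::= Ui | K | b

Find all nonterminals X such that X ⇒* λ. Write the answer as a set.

Directly nullable (have an ε-rule): {K}.
U is nullable via U -> K (every symbol on the right is already known nullable).
L is nullable via L -> UU (every symbol on the right is already known nullable).
Not nullable: S — each has a terminal in every rule's right-hand side or depends on a non-nullable symbol.

{K, L, U}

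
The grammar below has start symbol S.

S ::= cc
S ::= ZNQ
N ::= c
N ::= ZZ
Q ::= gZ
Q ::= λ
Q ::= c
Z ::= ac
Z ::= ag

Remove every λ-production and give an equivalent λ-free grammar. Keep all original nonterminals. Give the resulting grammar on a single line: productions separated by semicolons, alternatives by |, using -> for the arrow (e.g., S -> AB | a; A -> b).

S -> ZN | cc | ZNQ; N -> c | ZZ; Q -> c | gZ; Z -> ac | ag

Nullable set: {Q}.
S -> ZNQ: Q nullable, giving ZN | ZNQ.
Drop Q -> λ.
Unchanged (no nullable symbols): S -> cc; N -> ZZ; N -> c; Q -> c; Q -> gZ; Z -> ac; Z -> ag.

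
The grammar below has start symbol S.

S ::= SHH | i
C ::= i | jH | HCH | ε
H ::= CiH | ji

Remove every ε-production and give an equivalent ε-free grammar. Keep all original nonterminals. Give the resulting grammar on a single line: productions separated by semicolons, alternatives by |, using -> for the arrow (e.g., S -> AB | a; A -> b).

Nullable set: {C}.
Drop C -> ε.
C -> HCH: C nullable, giving HCH | HH.
H -> CiH: C nullable, giving CiH | iH.
Unchanged (no nullable symbols): S -> SHH; S -> i; C -> i; C -> jH; H -> ji.

S -> i | SHH; C -> i | HH | jH | HCH; H -> iH | ji | CiH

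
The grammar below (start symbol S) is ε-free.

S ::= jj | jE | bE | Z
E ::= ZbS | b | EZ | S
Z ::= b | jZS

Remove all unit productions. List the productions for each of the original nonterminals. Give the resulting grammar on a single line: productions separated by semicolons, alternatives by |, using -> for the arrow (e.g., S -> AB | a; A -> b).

S -> b | bE | jE | jj | jZS; E -> b | EZ | bE | jE | jj | ZbS | jZS; Z -> b | jZS

Unit productions: E->S, S->Z.
Unit pairs (A ⇒* B via units): (E,S), (E,Z), (S,Z).
S: inherits non-unit rules of {S, Z} → b | bE | jE | jZS | jj.
E: inherits non-unit rules of {E, S, Z} → EZ | ZbS | b | bE | jE | jZS | jj.
Z: inherits non-unit rules of {Z} → b | jZS.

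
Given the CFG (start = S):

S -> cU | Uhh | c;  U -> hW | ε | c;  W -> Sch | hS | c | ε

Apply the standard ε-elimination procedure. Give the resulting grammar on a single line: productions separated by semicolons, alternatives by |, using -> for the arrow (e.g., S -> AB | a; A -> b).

Nullable set: {U, W}.
S -> Uhh: U nullable, giving Uhh | hh.
S -> cU: U nullable, giving c | cU.
Drop U -> ε.
U -> hW: W nullable, giving h | hW.
Drop W -> ε.
Unchanged (no nullable symbols): S -> c; U -> c; W -> Sch; W -> c; W -> hS.

S -> c | cU | hh | Uhh; U -> c | h | hW; W -> c | hS | Sch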